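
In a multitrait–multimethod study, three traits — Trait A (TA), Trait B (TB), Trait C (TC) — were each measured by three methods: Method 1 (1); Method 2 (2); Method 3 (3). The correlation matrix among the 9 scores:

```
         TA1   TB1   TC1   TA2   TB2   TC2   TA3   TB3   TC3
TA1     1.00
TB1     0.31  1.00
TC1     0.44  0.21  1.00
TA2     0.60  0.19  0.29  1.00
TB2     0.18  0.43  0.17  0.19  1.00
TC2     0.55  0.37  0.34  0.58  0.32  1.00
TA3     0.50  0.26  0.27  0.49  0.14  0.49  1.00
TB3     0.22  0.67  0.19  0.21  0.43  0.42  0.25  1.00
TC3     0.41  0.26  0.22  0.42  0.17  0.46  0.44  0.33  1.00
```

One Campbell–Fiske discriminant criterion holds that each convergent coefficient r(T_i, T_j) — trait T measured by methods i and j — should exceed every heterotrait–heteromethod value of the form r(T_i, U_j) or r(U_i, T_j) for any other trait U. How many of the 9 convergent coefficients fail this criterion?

4

Convergent coefficients and their comparison sets:
TA (methods 1·2): 0.60 vs {0.18, 0.19, 0.55, 0.29} → pass.
TA (methods 1·3): 0.50 vs {0.22, 0.26, 0.41, 0.27} → pass.
TA (methods 2·3): 0.49 vs {0.21, 0.14, 0.42, 0.49} → fail.
TB (methods 1·2): 0.43 vs {0.19, 0.18, 0.37, 0.17} → pass.
TB (methods 1·3): 0.67 vs {0.26, 0.22, 0.26, 0.19} → pass.
TB (methods 2·3): 0.43 vs {0.14, 0.21, 0.17, 0.42} → pass.
TC (methods 1·2): 0.34 vs {0.29, 0.55, 0.17, 0.37} → fail.
TC (methods 1·3): 0.22 vs {0.27, 0.41, 0.19, 0.26} → fail.
TC (methods 2·3): 0.46 vs {0.49, 0.42, 0.42, 0.17} → fail.
4 of 9 fail.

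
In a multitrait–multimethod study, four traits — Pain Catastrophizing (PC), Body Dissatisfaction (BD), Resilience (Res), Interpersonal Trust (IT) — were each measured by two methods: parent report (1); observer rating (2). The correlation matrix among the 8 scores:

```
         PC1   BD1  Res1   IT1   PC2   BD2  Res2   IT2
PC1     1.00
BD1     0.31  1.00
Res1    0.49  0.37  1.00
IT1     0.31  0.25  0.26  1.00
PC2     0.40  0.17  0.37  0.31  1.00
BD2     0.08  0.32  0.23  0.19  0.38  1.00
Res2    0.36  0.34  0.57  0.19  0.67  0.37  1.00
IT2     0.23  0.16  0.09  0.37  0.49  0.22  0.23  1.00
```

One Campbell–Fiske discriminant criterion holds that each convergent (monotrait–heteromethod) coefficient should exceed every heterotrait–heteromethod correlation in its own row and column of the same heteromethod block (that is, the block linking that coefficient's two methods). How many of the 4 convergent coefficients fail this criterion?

Checking each validity diagonal entry against its comparison values:
PC (methods 1·2): 0.40 vs {0.08, 0.17, 0.36, 0.37, 0.23, 0.31} → pass.
BD (methods 1·2): 0.32 vs {0.17, 0.08, 0.34, 0.23, 0.16, 0.19} → fail.
Res (methods 1·2): 0.57 vs {0.37, 0.36, 0.23, 0.34, 0.09, 0.19} → pass.
IT (methods 1·2): 0.37 vs {0.31, 0.23, 0.19, 0.16, 0.19, 0.09} → pass.
1 of 4 fail.

1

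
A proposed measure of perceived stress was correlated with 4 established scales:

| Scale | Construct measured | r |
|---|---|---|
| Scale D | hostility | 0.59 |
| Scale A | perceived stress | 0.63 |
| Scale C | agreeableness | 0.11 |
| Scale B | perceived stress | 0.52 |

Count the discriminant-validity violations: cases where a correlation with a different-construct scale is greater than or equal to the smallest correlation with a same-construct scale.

1

Convergent (same construct = perceived stress): Scale A, Scale B.
Smallest convergent = 0.52. Discriminant values: 0.59, 0.11; count ≥ 0.52 → 1.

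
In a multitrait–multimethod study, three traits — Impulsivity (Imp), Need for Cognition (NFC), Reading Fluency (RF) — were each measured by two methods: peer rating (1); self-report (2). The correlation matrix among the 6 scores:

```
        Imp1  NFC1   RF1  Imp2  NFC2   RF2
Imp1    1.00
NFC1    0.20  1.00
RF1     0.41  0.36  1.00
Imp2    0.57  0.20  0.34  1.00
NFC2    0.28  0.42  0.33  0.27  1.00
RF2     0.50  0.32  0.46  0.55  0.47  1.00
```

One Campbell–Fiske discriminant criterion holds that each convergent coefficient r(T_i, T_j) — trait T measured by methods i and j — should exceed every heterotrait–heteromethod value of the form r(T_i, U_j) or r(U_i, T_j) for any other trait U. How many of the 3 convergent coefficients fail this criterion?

1

Convergent coefficients and their comparison sets:
Imp (methods 1·2): 0.57 vs {0.28, 0.20, 0.50, 0.34} → pass.
NFC (methods 1·2): 0.42 vs {0.20, 0.28, 0.32, 0.33} → pass.
RF (methods 1·2): 0.46 vs {0.34, 0.50, 0.33, 0.32} → fail.
1 of 3 fail.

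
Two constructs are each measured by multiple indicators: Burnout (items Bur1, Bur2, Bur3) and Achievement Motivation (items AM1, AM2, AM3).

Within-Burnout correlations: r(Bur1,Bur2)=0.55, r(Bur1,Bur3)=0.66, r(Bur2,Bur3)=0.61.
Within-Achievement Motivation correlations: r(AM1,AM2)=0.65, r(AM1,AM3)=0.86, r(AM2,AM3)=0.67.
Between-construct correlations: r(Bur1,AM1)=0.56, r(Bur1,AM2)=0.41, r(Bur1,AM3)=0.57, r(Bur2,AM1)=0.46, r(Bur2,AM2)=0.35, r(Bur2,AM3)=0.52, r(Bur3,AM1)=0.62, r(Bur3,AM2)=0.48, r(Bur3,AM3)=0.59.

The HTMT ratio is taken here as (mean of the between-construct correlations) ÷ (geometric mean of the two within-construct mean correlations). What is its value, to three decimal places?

Between-construct mean = 4.56/9 = 0.5067.
Mean within-Bur = 1.82/3 = 0.6067; mean within-AM = 2.18/3 = 0.7267.
Geometric mean = √(0.6067 × 0.7267) = 0.6640.
HTMT = 0.5067 / 0.6640 = 0.763.

0.763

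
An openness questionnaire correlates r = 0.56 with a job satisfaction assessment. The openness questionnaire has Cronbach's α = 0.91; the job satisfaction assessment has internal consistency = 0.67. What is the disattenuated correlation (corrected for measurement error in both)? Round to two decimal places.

r_true = r_obs / √(r_xx · r_yy) = 0.56 / √(0.91 × 0.67) = 0.56 / √0.6097 = 0.56 / 0.7808 ≈ 0.72.

0.72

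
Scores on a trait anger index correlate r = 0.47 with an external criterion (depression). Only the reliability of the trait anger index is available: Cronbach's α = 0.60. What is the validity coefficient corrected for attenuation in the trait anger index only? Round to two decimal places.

0.61

Single correction: r_c = r_obs / √r_xx = 0.47 / √0.60 = 0.47 / 0.7746 ≈ 0.61.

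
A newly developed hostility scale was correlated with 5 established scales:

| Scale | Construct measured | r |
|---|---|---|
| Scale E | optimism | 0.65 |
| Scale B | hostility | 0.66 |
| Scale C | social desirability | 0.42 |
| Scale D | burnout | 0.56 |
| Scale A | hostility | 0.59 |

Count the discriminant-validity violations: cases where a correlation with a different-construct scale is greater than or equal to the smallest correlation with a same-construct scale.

1

Convergent (same construct = hostility): Scale B, Scale A.
Smallest convergent = 0.59. Discriminant values: 0.65, 0.42, 0.56; count ≥ 0.59 → 1.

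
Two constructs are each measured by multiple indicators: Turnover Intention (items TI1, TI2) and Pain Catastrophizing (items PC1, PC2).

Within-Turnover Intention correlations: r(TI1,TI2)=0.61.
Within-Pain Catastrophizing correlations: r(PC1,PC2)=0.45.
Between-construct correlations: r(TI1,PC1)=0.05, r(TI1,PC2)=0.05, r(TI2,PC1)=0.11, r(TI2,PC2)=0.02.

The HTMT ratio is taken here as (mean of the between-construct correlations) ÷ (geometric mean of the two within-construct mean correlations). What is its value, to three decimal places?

0.110

Mean heterotrait r = 0.23/4 = 0.0575.
Mean within-TI = 0.61/1 = 0.6100; mean within-PC = 0.45/1 = 0.4500.
Geometric mean = √(0.6100 × 0.4500) = 0.5239.
HTMT = 0.0575 / 0.5239 = 0.110.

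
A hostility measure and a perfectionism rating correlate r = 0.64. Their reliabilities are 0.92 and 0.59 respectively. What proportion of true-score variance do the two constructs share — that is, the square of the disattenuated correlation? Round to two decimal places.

Disattenuated r = 0.64 / √(0.92 × 0.59) = 0.64 / 0.7367 = 0.8687.
Shared true-score variance = 0.8687² = 0.7546 ≈ 0.75.

0.75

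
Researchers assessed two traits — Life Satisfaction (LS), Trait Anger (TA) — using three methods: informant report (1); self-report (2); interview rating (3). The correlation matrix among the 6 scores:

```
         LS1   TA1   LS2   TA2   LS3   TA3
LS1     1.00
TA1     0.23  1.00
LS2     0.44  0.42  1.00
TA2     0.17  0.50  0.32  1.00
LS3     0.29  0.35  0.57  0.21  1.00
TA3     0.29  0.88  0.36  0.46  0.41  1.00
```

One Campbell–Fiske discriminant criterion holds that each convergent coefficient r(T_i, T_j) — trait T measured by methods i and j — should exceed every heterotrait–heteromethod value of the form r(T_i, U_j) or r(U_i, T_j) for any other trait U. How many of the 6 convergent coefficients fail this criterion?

Convergent coefficients and their comparison sets:
LS (methods 1·2): 0.44 vs {0.17, 0.42} → pass.
LS (methods 1·3): 0.29 vs {0.29, 0.35} → fail.
LS (methods 2·3): 0.57 vs {0.36, 0.21} → pass.
TA (methods 1·2): 0.50 vs {0.42, 0.17} → pass.
TA (methods 1·3): 0.88 vs {0.35, 0.29} → pass.
TA (methods 2·3): 0.46 vs {0.21, 0.36} → pass.
1 of 6 fail.

1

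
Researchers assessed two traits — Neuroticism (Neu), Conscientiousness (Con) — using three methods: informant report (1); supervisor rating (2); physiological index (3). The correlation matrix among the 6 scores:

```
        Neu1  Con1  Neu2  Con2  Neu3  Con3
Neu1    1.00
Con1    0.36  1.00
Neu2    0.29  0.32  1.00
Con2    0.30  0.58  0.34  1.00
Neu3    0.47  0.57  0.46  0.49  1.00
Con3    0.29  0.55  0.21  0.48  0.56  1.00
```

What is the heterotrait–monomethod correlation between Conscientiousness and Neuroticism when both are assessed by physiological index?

Different traits, same method: r(Con3, Neu3) = 0.56.

0.56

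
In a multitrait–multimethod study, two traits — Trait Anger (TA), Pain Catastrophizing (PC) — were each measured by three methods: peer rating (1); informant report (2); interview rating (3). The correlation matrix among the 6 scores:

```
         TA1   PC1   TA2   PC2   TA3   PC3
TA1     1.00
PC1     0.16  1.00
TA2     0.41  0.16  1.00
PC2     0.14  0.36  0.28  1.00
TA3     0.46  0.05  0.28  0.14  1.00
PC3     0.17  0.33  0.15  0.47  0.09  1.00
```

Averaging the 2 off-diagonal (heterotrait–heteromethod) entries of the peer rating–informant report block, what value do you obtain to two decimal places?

0.15

HTHM values (method 1 × method 2): 0.14, 0.16; mean = 0.30/2 = 0.15.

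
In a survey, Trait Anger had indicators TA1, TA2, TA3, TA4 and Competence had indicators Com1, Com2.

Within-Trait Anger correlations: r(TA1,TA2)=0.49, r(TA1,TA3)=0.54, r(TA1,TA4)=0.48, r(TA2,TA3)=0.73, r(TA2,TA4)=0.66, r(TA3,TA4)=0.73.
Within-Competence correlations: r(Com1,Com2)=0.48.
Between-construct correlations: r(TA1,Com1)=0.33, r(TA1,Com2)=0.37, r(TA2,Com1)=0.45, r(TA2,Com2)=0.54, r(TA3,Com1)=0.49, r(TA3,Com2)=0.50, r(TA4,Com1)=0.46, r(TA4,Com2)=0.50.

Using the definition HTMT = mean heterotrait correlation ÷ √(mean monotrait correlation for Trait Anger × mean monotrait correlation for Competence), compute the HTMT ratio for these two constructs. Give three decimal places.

Between-construct mean = 3.64/8 = 0.4550.
Mean within-TA = 3.63/6 = 0.6050; mean within-Com = 0.48/1 = 0.4800.
Geometric mean = √(0.6050 × 0.4800) = 0.5389.
HTMT = 0.4550 / 0.5389 = 0.844.

0.844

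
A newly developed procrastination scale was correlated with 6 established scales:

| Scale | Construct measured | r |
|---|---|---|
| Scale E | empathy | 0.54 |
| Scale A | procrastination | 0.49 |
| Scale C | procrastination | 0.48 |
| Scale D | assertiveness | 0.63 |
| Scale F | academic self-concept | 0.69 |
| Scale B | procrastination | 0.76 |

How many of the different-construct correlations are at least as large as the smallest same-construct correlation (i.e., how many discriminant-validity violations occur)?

Convergent (same construct = procrastination): Scale A, Scale C, Scale B.
Smallest convergent = 0.48. Discriminant values: 0.54, 0.63, 0.69; count ≥ 0.48 → 3.

3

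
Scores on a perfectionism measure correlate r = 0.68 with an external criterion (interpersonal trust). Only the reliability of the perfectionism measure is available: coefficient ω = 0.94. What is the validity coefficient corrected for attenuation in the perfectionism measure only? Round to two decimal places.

Single correction: r_c = r_obs / √r_xx = 0.68 / √0.94 = 0.68 / 0.9695 ≈ 0.70.

0.70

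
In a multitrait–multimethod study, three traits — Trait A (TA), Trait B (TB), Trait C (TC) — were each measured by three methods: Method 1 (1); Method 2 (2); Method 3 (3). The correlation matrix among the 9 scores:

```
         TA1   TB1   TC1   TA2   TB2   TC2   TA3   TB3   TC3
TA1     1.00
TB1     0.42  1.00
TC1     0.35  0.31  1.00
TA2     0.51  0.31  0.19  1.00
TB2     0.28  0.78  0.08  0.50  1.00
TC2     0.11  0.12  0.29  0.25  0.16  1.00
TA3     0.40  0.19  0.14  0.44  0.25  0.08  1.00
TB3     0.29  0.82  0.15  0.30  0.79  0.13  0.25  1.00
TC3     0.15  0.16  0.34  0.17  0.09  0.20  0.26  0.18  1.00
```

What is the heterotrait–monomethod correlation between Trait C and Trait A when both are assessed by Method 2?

Different traits, same method: r(TC2, TA2) = 0.25.

0.25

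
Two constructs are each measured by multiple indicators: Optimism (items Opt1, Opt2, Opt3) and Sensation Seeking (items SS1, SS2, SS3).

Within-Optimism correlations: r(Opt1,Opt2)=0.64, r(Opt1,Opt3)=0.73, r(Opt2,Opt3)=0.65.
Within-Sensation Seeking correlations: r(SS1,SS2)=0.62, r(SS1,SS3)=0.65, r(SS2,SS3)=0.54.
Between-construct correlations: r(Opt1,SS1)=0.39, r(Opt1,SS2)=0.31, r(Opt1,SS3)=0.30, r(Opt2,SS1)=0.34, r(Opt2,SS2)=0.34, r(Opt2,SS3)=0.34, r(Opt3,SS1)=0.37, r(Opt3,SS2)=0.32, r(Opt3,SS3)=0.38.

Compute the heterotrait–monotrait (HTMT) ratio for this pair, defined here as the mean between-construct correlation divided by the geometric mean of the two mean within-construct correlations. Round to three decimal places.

0.539

Mean heterotrait r = 3.09/9 = 0.3433.
Mean within-Opt = 2.02/3 = 0.6733; mean within-SS = 1.81/3 = 0.6033.
Geometric mean = √(0.6733 × 0.6033) = 0.6373.
HTMT = 0.3433 / 0.6373 = 0.539.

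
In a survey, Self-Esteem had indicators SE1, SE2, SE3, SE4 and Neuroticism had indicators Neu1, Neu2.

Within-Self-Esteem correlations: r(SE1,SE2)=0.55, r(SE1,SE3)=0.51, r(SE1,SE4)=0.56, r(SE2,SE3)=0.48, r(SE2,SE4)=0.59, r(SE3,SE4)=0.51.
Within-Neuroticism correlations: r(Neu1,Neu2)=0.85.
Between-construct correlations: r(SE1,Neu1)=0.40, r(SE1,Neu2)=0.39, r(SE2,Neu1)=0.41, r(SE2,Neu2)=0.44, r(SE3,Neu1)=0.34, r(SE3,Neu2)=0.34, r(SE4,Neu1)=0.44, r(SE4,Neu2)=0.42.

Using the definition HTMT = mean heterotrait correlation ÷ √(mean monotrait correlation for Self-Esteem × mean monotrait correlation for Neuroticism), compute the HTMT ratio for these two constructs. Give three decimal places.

Between-construct mean = 3.18/8 = 0.3975.
Mean within-SE = 3.20/6 = 0.5333; mean within-Neu = 0.85/1 = 0.8500.
Geometric mean = √(0.5333 × 0.8500) = 0.6733.
HTMT = 0.3975 / 0.6733 = 0.590.

0.590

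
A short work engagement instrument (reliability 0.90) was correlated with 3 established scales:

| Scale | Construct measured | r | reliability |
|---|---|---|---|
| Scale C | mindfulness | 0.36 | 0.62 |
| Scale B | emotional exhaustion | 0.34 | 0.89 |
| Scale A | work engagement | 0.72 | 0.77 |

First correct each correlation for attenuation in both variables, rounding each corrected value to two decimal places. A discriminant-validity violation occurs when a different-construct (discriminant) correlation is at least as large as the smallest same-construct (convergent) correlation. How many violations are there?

Disattenuated r (r / √(r_scale · r_new)):
  Scale C (disc): 0.36 / √(0.62·0.90) = 0.48
  Scale B (disc): 0.34 / √(0.89·0.90) = 0.38
  Scale A (conv): 0.72 / √(0.77·0.90) = 0.86
Smallest convergent = 0.86. Discriminant values: 0.48, 0.38; count ≥ 0.86 → 0.

0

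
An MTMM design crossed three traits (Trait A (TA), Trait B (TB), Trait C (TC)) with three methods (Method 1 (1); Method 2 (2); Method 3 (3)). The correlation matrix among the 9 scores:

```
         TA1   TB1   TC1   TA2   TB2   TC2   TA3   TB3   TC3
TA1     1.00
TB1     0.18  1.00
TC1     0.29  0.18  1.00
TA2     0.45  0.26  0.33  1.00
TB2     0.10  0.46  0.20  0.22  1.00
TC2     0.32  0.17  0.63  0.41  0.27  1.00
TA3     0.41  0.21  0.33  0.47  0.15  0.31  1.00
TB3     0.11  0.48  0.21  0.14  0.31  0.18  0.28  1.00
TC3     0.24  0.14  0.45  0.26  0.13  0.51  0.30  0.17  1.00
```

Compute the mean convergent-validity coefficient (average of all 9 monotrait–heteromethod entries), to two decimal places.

0.46

Convergent values: 0.45, 0.41, 0.47, 0.46, 0.48, 0.31, 0.63, 0.45, 0.51; mean = 4.17/9 = 0.46.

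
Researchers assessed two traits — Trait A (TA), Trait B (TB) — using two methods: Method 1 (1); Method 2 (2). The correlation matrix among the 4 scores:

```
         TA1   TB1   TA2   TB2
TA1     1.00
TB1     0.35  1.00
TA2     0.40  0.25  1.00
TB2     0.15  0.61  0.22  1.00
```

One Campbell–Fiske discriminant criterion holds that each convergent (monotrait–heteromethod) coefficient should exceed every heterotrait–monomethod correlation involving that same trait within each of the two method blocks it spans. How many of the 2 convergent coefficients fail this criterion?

0

Each convergent coefficient versus the relevant comparison correlations:
TA (methods 1·2): 0.40 vs {0.35, 0.22} → pass.
TB (methods 1·2): 0.61 vs {0.35, 0.22} → pass.
0 of 2 fail.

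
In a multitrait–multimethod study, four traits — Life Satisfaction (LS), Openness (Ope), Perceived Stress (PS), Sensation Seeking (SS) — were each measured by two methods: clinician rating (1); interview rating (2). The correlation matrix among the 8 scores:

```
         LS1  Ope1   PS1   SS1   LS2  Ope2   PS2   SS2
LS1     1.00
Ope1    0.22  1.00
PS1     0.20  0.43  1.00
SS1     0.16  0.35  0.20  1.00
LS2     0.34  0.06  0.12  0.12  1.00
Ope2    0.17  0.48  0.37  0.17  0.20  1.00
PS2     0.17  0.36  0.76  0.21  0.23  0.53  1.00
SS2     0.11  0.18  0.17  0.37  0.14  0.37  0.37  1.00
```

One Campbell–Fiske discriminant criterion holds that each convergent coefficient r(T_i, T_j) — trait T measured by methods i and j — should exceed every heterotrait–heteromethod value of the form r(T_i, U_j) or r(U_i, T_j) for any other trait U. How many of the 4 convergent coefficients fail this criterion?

Convergent coefficients and their comparison sets:
LS (methods 1·2): 0.34 vs {0.17, 0.06, 0.17, 0.12, 0.11, 0.12} → pass.
Ope (methods 1·2): 0.48 vs {0.06, 0.17, 0.36, 0.37, 0.18, 0.17} → pass.
PS (methods 1·2): 0.76 vs {0.12, 0.17, 0.37, 0.36, 0.17, 0.21} → pass.
SS (methods 1·2): 0.37 vs {0.12, 0.11, 0.17, 0.18, 0.21, 0.17} → pass.
0 of 4 fail.

0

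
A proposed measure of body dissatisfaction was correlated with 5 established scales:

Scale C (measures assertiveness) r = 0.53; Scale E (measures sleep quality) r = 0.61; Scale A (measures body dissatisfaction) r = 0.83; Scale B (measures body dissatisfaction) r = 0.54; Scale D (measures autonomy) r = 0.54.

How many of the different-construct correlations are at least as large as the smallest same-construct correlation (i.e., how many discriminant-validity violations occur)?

2

Convergent (same construct = body dissatisfaction): Scale A, Scale B.
Smallest convergent = 0.54. Discriminant values: 0.53, 0.61, 0.54; count ≥ 0.54 → 2.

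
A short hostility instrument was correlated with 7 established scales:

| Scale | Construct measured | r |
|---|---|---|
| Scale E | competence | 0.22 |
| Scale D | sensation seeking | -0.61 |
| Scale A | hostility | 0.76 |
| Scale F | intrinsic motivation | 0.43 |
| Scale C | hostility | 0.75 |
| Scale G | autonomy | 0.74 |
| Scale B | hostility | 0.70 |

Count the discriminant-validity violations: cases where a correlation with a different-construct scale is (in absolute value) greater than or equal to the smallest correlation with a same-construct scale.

Convergent (same construct = hostility): Scale A, Scale C, Scale B.
Smallest convergent = 0.70. Discriminant |r|: 0.22, 0.61, 0.43, 0.74; count ≥ 0.70 → 1.

1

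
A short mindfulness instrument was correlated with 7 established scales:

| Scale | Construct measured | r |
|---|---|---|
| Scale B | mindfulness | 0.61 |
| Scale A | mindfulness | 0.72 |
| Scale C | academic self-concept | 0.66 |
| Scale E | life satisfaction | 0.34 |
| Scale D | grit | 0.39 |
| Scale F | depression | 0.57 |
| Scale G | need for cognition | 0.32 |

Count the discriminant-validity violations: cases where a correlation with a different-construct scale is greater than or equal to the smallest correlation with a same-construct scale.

Convergent (same construct = mindfulness): Scale B, Scale A.
Smallest convergent = 0.61. Discriminant values: 0.66, 0.34, 0.39, 0.57, 0.32; count ≥ 0.61 → 1.

1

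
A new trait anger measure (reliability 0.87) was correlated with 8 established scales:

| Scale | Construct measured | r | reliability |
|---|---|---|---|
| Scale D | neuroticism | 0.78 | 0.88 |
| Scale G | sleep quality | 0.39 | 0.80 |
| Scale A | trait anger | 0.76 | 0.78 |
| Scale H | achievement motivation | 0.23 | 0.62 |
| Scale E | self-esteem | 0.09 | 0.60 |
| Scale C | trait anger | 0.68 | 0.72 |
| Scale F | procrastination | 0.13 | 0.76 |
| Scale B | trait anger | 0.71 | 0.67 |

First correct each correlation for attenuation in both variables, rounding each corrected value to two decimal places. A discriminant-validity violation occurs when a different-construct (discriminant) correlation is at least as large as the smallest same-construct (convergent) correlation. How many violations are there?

1

Disattenuated r (r / √(r_scale · r_new)):
  Scale D (disc): 0.78 / √(0.88·0.87) = 0.89
  Scale G (disc): 0.39 / √(0.80·0.87) = 0.47
  Scale A (conv): 0.76 / √(0.78·0.87) = 0.92
  Scale H (disc): 0.23 / √(0.62·0.87) = 0.31
  Scale E (disc): 0.09 / √(0.60·0.87) = 0.12
  Scale C (conv): 0.68 / √(0.72·0.87) = 0.86
  Scale F (disc): 0.13 / √(0.76·0.87) = 0.16
  Scale B (conv): 0.71 / √(0.67·0.87) = 0.93
Smallest convergent = 0.86. Discriminant values: 0.89, 0.47, 0.31, 0.12, 0.16; count ≥ 0.86 → 1.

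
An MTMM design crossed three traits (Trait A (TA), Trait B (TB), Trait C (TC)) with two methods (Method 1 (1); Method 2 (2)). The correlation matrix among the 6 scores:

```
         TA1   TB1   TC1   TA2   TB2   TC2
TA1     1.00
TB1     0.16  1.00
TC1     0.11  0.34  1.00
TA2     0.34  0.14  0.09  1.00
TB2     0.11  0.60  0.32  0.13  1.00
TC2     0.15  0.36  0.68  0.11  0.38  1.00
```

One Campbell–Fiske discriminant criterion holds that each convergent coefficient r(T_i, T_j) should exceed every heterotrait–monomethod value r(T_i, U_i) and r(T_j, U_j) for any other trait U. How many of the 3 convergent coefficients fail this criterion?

Convergent coefficients and their comparison sets:
TA (methods 1·2): 0.34 vs {0.16, 0.13, 0.11, 0.11} → pass.
TB (methods 1·2): 0.60 vs {0.16, 0.13, 0.34, 0.38} → pass.
TC (methods 1·2): 0.68 vs {0.11, 0.11, 0.34, 0.38} → pass.
0 of 3 fail.

0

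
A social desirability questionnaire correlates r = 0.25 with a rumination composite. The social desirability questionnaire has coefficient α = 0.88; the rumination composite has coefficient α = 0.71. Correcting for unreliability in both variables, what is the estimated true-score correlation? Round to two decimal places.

0.32

r_true = r_obs / √(r_xx · r_yy) = 0.25 / √(0.88 × 0.71) = 0.25 / √0.6248 = 0.25 / 0.7904 ≈ 0.32.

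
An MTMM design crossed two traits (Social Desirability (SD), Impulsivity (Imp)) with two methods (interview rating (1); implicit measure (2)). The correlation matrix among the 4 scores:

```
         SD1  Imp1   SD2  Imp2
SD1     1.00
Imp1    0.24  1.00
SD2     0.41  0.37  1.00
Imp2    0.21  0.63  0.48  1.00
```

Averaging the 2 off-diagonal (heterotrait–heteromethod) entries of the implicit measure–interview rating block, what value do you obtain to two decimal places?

0.29

HTHM values (method 2 × method 1): 0.37, 0.21; mean = 0.58/2 = 0.29.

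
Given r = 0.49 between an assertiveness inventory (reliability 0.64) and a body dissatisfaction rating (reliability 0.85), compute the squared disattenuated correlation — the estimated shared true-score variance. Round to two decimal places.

0.44

Disattenuated r = 0.49 / √(0.64 × 0.85) = 0.49 / 0.7376 = 0.6643.
Shared true-score variance = 0.6643² = 0.4413 ≈ 0.44.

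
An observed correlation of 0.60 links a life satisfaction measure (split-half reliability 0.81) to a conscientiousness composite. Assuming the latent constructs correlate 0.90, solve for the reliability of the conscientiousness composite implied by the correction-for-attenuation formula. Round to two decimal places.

r_true = r_obs / √(r_xx · r_yy) ⇒ 0.90 = 0.60 / √(0.81 · r_yy).
√(0.81 · r_yy) = 0.60 / 0.90 = 0.6667; 0.81 · r_yy = 0.4445; r_yy = 0.4445 / 0.81 ≈ 0.55.

0.55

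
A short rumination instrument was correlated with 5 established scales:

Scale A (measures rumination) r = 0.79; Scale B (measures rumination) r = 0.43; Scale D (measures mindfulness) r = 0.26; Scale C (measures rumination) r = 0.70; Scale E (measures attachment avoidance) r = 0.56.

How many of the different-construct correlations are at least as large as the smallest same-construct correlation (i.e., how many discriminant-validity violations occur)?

Convergent (same construct = rumination): Scale A, Scale B, Scale C.
Smallest convergent = 0.43. Discriminant values: 0.26, 0.56; count ≥ 0.43 → 1.

1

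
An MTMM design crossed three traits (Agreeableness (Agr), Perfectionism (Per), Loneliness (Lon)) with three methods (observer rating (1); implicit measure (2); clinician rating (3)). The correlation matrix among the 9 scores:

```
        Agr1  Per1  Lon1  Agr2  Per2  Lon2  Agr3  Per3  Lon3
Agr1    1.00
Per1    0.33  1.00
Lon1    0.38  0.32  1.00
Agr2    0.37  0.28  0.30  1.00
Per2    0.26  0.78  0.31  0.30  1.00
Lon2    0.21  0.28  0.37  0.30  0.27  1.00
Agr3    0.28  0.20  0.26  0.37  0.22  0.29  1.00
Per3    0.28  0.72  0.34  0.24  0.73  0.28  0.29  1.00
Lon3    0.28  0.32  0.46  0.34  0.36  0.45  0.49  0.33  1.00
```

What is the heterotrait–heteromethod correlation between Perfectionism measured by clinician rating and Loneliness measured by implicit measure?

0.28

Different traits and methods: r(Per3, Lon2) = 0.28.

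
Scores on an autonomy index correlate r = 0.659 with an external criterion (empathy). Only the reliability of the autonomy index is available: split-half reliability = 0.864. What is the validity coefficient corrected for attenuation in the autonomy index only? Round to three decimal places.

Single correction: r_c = r_obs / √r_xx = 0.659 / √0.864 = 0.659 / 0.9295 ≈ 0.709.

0.709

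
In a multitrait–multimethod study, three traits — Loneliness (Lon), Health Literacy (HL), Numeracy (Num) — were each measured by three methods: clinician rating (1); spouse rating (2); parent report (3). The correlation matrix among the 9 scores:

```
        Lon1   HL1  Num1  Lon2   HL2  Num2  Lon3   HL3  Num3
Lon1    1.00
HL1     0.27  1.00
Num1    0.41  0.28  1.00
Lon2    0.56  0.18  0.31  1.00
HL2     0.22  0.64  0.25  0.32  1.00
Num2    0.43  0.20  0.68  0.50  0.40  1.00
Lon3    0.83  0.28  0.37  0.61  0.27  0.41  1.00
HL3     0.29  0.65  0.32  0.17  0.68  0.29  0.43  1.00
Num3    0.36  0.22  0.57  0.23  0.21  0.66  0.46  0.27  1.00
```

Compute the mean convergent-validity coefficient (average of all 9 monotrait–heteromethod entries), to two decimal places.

Convergent values: 0.56, 0.83, 0.61, 0.64, 0.65, 0.68, 0.68, 0.57, 0.66; mean = 5.88/9 = 0.65.

0.65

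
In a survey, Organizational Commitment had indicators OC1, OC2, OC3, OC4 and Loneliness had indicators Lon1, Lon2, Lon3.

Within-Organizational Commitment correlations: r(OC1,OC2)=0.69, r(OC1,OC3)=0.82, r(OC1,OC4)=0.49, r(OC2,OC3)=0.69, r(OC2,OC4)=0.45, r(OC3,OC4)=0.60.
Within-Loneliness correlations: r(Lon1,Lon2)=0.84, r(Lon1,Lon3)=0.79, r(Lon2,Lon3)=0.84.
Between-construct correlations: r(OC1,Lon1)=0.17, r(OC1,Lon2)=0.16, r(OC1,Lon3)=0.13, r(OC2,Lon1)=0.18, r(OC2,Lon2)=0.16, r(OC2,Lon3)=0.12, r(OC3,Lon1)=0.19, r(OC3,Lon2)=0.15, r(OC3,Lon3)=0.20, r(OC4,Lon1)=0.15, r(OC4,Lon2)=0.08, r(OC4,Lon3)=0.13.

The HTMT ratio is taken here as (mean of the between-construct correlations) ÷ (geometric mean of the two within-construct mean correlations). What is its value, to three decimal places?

0.212

Mean between = 1.82/12 = 0.1517.
Mean within-OC = 3.74/6 = 0.6233; mean within-Lon = 2.47/3 = 0.8233.
Geometric mean = √(0.6233 × 0.8233) = 0.7164.
HTMT = 0.1517 / 0.7164 = 0.212.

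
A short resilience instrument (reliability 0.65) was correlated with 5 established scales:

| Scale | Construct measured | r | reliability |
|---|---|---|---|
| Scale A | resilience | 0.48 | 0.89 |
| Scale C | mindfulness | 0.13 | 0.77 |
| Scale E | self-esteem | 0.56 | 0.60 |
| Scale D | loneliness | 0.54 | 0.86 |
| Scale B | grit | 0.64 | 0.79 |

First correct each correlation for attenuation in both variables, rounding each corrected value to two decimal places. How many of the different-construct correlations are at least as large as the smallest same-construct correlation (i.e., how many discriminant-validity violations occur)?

Disattenuated r (r / √(r_scale · r_new)):
  Scale A (conv): 0.48 / √(0.89·0.65) = 0.63
  Scale C (disc): 0.13 / √(0.77·0.65) = 0.18
  Scale E (disc): 0.56 / √(0.60·0.65) = 0.90
  Scale D (disc): 0.54 / √(0.86·0.65) = 0.72
  Scale B (disc): 0.64 / √(0.79·0.65) = 0.89
Smallest convergent = 0.63. Discriminant values: 0.18, 0.90, 0.72, 0.89; count ≥ 0.63 → 3.

3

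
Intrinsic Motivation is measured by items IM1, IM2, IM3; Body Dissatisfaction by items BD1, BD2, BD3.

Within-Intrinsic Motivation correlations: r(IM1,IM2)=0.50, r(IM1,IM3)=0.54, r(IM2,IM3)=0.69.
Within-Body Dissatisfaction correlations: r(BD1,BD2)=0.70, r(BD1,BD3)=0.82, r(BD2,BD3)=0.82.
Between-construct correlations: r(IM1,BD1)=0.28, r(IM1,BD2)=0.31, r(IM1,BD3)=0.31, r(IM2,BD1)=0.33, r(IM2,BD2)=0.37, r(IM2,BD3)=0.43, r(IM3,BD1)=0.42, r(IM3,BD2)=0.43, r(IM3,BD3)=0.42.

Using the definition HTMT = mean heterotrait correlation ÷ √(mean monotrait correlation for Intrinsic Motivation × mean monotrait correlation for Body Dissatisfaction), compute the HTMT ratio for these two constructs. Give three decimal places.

0.547

Mean between = 3.30/9 = 0.3667.
Mean within-IM = 1.73/3 = 0.5767; mean within-BD = 2.34/3 = 0.7800.
Geometric mean = √(0.5767 × 0.7800) = 0.6707.
HTMT = 0.3667 / 0.6707 = 0.547.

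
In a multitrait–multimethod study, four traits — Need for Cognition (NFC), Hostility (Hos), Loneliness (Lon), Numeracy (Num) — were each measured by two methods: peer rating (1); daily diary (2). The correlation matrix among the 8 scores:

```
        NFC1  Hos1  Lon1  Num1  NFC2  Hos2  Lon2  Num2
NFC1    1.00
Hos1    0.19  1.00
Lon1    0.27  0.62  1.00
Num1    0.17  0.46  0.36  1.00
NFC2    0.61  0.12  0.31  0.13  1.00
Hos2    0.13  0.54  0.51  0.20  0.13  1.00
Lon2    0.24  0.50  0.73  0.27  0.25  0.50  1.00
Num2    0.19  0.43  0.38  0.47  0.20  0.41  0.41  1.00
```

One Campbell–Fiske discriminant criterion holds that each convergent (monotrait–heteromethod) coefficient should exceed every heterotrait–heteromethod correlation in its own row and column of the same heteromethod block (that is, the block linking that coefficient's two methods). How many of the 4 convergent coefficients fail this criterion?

Each convergent coefficient versus the relevant comparison correlations:
NFC (methods 1·2): 0.61 vs {0.13, 0.12, 0.24, 0.31, 0.19, 0.13} → pass.
Hos (methods 1·2): 0.54 vs {0.12, 0.13, 0.50, 0.51, 0.43, 0.20} → pass.
Lon (methods 1·2): 0.73 vs {0.31, 0.24, 0.51, 0.50, 0.38, 0.27} → pass.
Num (methods 1·2): 0.47 vs {0.13, 0.19, 0.20, 0.43, 0.27, 0.38} → pass.
0 of 4 fail.

0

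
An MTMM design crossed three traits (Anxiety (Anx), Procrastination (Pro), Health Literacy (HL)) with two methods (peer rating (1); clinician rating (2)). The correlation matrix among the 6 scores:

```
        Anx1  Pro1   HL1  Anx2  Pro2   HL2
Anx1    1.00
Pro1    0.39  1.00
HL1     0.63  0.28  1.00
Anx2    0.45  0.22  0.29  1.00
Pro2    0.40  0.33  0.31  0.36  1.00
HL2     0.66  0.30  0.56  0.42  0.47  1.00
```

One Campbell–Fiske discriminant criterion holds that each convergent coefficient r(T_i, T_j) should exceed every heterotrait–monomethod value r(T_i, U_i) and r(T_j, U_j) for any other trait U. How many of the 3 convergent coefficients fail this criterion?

3

Each convergent coefficient versus the relevant comparison correlations:
Anx (methods 1·2): 0.45 vs {0.39, 0.36, 0.63, 0.42} → fail.
Pro (methods 1·2): 0.33 vs {0.39, 0.36, 0.28, 0.47} → fail.
HL (methods 1·2): 0.56 vs {0.63, 0.42, 0.28, 0.47} → fail.
3 of 3 fail.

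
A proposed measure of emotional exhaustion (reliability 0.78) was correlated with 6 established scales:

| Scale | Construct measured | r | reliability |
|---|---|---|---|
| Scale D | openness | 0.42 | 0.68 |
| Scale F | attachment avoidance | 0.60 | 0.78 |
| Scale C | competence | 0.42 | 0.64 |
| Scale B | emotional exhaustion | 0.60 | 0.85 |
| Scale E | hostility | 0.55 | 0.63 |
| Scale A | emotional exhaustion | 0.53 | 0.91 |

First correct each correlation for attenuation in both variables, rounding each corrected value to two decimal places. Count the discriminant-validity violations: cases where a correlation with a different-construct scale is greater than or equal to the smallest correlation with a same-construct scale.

Disattenuated r (r / √(r_scale · r_new)):
  Scale D (disc): 0.42 / √(0.68·0.78) = 0.58
  Scale F (disc): 0.60 / √(0.78·0.78) = 0.77
  Scale C (disc): 0.42 / √(0.64·0.78) = 0.59
  Scale B (conv): 0.60 / √(0.85·0.78) = 0.74
  Scale E (disc): 0.55 / √(0.63·0.78) = 0.78
  Scale A (conv): 0.53 / √(0.91·0.78) = 0.63
Smallest convergent = 0.63. Discriminant values: 0.58, 0.77, 0.59, 0.78; count ≥ 0.63 → 2.

2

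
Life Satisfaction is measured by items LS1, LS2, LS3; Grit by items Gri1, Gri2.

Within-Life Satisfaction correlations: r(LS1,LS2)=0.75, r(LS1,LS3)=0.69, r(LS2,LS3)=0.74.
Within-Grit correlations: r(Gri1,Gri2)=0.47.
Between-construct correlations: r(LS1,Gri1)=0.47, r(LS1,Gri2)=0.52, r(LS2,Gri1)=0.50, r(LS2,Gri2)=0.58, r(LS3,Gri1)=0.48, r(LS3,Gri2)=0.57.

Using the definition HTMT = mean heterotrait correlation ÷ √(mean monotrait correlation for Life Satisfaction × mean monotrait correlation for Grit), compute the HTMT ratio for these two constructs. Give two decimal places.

Between-construct mean = 3.12/6 = 0.5200.
Mean within-LS = 2.18/3 = 0.7267; mean within-Gri = 0.47/1 = 0.4700.
Geometric mean = √(0.7267 × 0.4700) = 0.5844.
HTMT = 0.5200 / 0.5844 = 0.89.

0.89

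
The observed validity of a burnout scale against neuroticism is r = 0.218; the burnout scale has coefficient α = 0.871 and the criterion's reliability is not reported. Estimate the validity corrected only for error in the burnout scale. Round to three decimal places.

Single correction: r_c = r_obs / √r_xx = 0.218 / √0.871 = 0.218 / 0.9333 ≈ 0.234.

0.234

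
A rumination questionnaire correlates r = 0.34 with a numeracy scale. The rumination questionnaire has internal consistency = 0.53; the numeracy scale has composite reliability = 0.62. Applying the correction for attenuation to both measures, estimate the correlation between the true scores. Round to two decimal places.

r_true = r_obs / √(r_xx · r_yy) = 0.34 / √(0.53 × 0.62) = 0.34 / √0.3286 = 0.34 / 0.5732 ≈ 0.59.

0.59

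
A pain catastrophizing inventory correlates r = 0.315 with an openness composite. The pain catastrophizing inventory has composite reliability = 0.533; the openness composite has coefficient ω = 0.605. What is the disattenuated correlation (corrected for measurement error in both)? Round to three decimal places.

0.555

r_true = r_obs / √(r_xx · r_yy) = 0.315 / √(0.533 × 0.605) = 0.315 / √0.322465 = 0.315 / 0.5679 ≈ 0.555.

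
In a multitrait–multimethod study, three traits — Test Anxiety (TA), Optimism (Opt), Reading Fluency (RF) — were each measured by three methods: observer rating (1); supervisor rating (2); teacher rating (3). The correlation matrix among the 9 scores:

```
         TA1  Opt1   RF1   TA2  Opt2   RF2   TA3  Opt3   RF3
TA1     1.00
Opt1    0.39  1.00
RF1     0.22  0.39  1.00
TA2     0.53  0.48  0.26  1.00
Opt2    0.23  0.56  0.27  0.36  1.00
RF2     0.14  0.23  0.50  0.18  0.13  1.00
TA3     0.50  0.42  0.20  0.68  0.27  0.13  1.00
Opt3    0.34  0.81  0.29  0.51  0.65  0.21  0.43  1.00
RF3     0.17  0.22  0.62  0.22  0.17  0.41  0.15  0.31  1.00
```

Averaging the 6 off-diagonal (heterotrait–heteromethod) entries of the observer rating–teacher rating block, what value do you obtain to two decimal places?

0.27

HTHM values (method 1 × method 3): 0.34, 0.17, 0.42, 0.22, 0.20, 0.29; mean = 1.64/6 = 0.27.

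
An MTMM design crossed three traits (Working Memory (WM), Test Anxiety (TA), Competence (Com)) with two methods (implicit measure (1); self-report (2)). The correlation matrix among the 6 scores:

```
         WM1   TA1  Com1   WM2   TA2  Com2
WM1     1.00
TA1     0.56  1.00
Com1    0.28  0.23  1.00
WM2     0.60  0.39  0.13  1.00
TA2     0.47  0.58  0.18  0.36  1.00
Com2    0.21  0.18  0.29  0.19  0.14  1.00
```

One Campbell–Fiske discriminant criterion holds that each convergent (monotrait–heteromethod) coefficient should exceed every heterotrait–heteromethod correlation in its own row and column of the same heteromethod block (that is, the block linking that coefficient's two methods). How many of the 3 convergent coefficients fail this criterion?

0

Checking each validity diagonal entry against its comparison values:
WM (methods 1·2): 0.60 vs {0.47, 0.39, 0.21, 0.13} → pass.
TA (methods 1·2): 0.58 vs {0.39, 0.47, 0.18, 0.18} → pass.
Com (methods 1·2): 0.29 vs {0.13, 0.21, 0.18, 0.18} → pass.
0 of 3 fail.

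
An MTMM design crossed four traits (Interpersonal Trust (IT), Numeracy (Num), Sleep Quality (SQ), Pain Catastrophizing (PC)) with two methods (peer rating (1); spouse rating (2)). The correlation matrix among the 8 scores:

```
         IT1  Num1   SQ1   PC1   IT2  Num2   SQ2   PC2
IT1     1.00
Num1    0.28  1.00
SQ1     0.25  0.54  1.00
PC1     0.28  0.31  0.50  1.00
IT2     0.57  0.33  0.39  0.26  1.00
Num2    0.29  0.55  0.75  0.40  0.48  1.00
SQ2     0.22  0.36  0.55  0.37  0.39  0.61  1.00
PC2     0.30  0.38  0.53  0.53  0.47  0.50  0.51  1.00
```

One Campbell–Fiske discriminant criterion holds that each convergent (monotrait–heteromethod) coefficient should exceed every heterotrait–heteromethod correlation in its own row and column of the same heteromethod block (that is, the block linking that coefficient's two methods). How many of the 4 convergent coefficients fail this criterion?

Each convergent coefficient versus the relevant comparison correlations:
IT (methods 1·2): 0.57 vs {0.29, 0.33, 0.22, 0.39, 0.30, 0.26} → pass.
Num (methods 1·2): 0.55 vs {0.33, 0.29, 0.36, 0.75, 0.38, 0.40} → fail.
SQ (methods 1·2): 0.55 vs {0.39, 0.22, 0.75, 0.36, 0.53, 0.37} → fail.
PC (methods 1·2): 0.53 vs {0.26, 0.30, 0.40, 0.38, 0.37, 0.53} → fail.
3 of 4 fail.

3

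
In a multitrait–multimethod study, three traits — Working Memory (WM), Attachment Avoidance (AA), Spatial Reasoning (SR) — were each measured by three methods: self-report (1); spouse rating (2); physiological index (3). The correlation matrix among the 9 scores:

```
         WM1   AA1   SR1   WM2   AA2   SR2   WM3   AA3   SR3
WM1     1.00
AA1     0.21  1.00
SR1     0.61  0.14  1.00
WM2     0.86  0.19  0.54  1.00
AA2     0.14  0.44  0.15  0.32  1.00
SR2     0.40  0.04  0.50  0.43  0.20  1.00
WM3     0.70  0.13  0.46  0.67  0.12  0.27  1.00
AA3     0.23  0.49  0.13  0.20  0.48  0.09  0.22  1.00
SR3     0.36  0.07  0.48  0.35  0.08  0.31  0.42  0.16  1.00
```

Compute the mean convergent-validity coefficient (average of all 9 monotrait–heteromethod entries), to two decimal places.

Convergent values: 0.86, 0.70, 0.67, 0.44, 0.49, 0.48, 0.50, 0.48, 0.31; mean = 4.93/9 = 0.55.

0.55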